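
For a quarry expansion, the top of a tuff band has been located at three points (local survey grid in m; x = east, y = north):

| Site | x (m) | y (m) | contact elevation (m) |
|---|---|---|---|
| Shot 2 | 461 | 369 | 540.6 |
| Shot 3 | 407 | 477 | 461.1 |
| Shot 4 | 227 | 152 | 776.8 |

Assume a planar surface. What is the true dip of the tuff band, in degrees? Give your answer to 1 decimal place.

41.2°

Two edge vectors: Shot 2→Shot 3 = (-54, 108, -79.5), Shot 2→Shot 4 = (-234, -217, 236.2).
Normal n = (Shot 2→Shot 3) × (Shot 2→Shot 4) = (8258.1, 31357.8, 36990).
So ∂z/∂x = −n_x/n_z = −0.22325 and ∂z/∂y = −n_y/n_z = −0.84774.
Gradient magnitude |∇z| = √(a² + b²) = √(0.04984 + 0.71866) = 0.87664.
True dip = arctan(0.87664) = 41.2°, dipping toward NNE (azimuth ≈ 015°).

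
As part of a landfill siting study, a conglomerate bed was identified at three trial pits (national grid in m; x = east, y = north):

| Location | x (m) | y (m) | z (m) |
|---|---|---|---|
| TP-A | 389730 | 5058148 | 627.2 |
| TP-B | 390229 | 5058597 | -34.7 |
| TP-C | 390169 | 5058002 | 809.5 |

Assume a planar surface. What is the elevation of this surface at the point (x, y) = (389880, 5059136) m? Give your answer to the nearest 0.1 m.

-777.4 m

Two edge vectors: TP-A→TP-B = (499, 449, -661.9), TP-A→TP-C = (439, -146, 182.3).
Normal n = (TP-A→TP-B) × (TP-A→TP-C) = (-14784.7, -381541.8, -269965).
So ∂z/∂x = −n_x/n_z = −0.054765247 and ∂z/∂y = −n_y/n_z = −1.413300983.
Intercept c from TP-A: 627.2 + 21343.66 + 7148685.54 = 7170656.40.
At (389880, 5059136): z = −21351.9 − 7150081.9 + 7170656.40 = -777.4 m.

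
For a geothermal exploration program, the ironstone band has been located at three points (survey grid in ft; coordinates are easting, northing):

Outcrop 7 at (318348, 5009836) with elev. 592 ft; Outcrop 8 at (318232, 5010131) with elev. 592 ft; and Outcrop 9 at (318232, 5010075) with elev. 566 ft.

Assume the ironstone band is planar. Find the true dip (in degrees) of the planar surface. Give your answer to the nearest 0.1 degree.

51.8°

Let the plane be z = a·easting + b·northing + c.
Outcrop 8−Outcrop 7: −116a + 295b = 0;  Outcrop 9−Outcrop 7: −116a + 239b = −26.
Solving gives a = 1.18073, b = 0.46429.
Gradient magnitude |∇z| = √(a² + b²) = √(1.39412 + 0.21556) = 1.26873.
True dip = arctan(1.26873) = 51.8°, dipping toward WSW (azimuth ≈ 249°).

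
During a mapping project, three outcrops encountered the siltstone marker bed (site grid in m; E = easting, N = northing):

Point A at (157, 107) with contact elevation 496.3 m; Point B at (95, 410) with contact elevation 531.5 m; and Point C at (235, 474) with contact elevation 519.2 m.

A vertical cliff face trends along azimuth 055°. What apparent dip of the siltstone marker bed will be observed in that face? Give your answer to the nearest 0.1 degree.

Let the plane be z = a·E + b·N + c.
Point B−Point A: −62a + 303b = 35.2;  Point C−Point A: 78a + 367b = 22.9.
Solving gives a = −0.12891, b = 0.08979.
Unit vector along 055° is (sin 55°, cos 55°) = (0.8192, 0.5736).
Slope in that direction = a·(0.8192) + b·(0.5736) = −0.05409.
Apparent dip = arctan|0.05409| = 3.1° (true dip is 8.9°, so apparent ≤ true as expected).

3.1°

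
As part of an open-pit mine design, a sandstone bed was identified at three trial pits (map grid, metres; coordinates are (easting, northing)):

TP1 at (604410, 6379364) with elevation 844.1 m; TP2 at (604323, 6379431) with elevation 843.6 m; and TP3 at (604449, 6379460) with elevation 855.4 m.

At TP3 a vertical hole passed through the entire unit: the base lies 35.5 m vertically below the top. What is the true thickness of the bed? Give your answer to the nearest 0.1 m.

35.3 m

Two edge vectors: TP1→TP2 = (-87, 67, -0.5), TP1→TP3 = (39, 96, 11.3).
Normal n = (TP1→TP2) × (TP1→TP3) = (805.1, 963.6, -10965).
So ∂z/∂E = −n_x/n_z = 0.07342 and ∂z/∂N = −n_y/n_z = 0.08788.
|∇z| = √(a²+b²) = 0.11452, so dip δ = arctan(0.11452) = 6.53°.
True thickness = vertical thickness × cos δ = 35.5 × cos 6.53° = 35.3 m.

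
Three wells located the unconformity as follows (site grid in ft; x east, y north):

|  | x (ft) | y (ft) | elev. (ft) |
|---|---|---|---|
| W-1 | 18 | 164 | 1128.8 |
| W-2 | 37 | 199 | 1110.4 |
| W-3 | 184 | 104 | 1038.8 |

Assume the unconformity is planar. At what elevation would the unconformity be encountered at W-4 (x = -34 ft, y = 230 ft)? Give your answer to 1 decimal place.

Two edge vectors: W-1→W-2 = (19, 35, -18.4), W-1→W-3 = (166, -60, -90).
Normal n = (W-1→W-2) × (W-1→W-3) = (-4254, -1344.4, -6950).
So ∂z/∂x = −n_x/n_z = −0.61209 and ∂z/∂y = −n_y/n_z = −0.19344.
Intercept c from W-1: 1128.8 + 11.02 + 31.72 = 1171.54.
At (-34, 230): z = 20.8 − 44.5 + 1171.54 = 1147.9 ft.

1147.9 ft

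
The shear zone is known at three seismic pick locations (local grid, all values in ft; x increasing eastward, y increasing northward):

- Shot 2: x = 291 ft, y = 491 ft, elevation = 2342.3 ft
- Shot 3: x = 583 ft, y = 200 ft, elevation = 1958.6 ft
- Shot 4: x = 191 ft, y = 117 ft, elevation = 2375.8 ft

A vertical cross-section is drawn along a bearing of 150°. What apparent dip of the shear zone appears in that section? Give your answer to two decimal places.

36.24°

Two edge vectors: Shot 2→Shot 3 = (292, -291, -383.7), Shot 2→Shot 4 = (-100, -374, 33.5).
Normal n = (Shot 2→Shot 3) × (Shot 2→Shot 4) = (-153252.3, 28588, -138308).
So ∂z/∂x = −n_x/n_z = −1.10805 and ∂z/∂y = −n_y/n_z = 0.20670.
Unit vector along 150° is (sin 150°, cos 150°) = (0.5000, -0.8660).
Slope in that direction = a·(0.5000) + b·(-0.8660) = −0.73303.
Apparent dip = arctan|0.73303| = 36.24° (true dip is 48.4°, so apparent ≤ true as expected).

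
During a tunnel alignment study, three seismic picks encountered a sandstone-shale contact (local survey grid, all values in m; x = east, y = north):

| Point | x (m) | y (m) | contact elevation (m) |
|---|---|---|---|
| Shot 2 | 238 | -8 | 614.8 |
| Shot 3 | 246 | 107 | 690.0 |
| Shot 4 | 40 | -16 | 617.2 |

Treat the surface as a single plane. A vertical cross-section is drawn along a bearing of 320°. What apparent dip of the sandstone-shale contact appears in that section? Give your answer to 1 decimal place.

Let the plane be z = a·x + b·y + c.
Shot 3−Shot 2: 8a + 115b = 75.2;  Shot 4−Shot 2: −198a − 8b = 2.4.
Solving gives a = −0.03865, b = 0.65660.
Unit vector along 320° is (sin 320°, cos 320°) = (-0.6428, 0.7660).
Slope in that direction = a·(-0.6428) + b·(0.7660) = 0.52783.
Apparent dip = arctan|0.52783| = 27.8° (true dip is 33.3°, so apparent ≤ true as expected).

27.8°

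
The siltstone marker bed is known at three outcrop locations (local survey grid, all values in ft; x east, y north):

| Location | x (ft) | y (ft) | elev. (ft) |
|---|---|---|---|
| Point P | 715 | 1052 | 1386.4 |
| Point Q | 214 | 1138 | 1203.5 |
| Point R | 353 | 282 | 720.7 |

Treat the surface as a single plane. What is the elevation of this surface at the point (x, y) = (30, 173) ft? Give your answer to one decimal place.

Let the plane be z = a·x + b·y + c.
Point Q−Point P: −501a + 86b = −182.9;  Point R−Point P: −362a − 770b = −665.7.
Solving gives a = 0.475131, b = 0.641172.
Then c = 1386.4 − a·715 − b·1052 = 372.17.
At (30, 173): z = 14.3 + 110.9 + 372.17 = 497.3 ft.

497.3 ft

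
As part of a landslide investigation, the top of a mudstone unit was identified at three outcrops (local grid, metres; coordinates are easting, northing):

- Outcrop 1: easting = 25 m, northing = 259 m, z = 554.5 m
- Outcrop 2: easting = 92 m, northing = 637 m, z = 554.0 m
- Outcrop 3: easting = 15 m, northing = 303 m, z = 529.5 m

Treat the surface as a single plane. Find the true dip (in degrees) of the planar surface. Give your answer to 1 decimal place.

Let the plane be z = a·easting + b·northing + c.
Outcrop 2−Outcrop 1: 67a + 378b = −0.5;  Outcrop 3−Outcrop 1: −10a + 44b = −25.
Solving gives a = 1.40131, b = −0.24970.
Gradient magnitude |∇z| = √(a² + b²) = √(1.96366 + 0.06235) = 1.42338.
True dip = arctan(1.42338) = 54.9°, dipping toward W (azimuth ≈ 280°).

54.9°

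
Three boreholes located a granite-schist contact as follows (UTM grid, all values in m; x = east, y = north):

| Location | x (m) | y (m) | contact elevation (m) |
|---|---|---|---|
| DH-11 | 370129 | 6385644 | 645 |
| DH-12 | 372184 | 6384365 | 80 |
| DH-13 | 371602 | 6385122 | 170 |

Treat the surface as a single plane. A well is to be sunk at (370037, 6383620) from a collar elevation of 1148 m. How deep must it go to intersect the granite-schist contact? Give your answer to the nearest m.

Two edge vectors: DH-11→DH-12 = (2055, -1279, -565), DH-11→DH-13 = (1473, -522, -475).
Normal n = (DH-11→DH-12) × (DH-11→DH-13) = (312595, 143880, 811257).
So ∂z/∂x = −n_x/n_z = −0.38532179 and ∂z/∂y = −n_y/n_z = −0.17735440.
Intercept c from DH-11: 645 + 142618.77 + 1132522.07 = 1275785.84.
At (370037, 6383620): z_contact = −142583.3 − 1132163.1 + 1275785.84 = 1039.4 m.
Depth below ground = 1148 − 1039.4 = 109 m.

109 m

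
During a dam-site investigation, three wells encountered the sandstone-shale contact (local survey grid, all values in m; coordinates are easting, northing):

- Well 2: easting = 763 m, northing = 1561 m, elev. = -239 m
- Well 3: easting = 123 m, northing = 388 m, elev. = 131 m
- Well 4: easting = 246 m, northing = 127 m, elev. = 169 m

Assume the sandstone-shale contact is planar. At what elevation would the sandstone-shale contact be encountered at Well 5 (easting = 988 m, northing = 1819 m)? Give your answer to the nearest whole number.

-334 m

Let the plane be z = a·easting + b·northing + c.
Well 3−Well 2: −640a − 1173b = 370;  Well 4−Well 2: −517a − 1434b = 408.
Solving gives a = −0.16702, b = −0.22430.
Then c = -239 − a·763 − b·1561 = 238.57.
At (988, 1819): z = −165.0 − 408.0 + 238.57 = -334.4 m.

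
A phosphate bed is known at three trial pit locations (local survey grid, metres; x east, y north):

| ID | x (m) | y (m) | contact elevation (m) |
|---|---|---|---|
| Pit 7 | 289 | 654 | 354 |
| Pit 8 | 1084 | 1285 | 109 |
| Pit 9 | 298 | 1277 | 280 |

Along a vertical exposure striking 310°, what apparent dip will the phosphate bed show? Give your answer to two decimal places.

5.22°

Two edge vectors: Pit 7→Pit 8 = (795, 631, -245), Pit 7→Pit 9 = (9, 623, -74).
Normal n = (Pit 7→Pit 8) × (Pit 7→Pit 9) = (105941, 56625, 489606).
So ∂z/∂x = −n_x/n_z = −0.21638 and ∂z/∂y = −n_y/n_z = −0.11565.
Unit vector along 310° is (sin 310°, cos 310°) = (-0.7660, 0.6428).
Slope in that direction = a·(-0.7660) + b·(0.6428) = 0.09142.
Apparent dip = arctan|0.09142| = 5.22° (true dip is 13.8°, so apparent ≤ true as expected).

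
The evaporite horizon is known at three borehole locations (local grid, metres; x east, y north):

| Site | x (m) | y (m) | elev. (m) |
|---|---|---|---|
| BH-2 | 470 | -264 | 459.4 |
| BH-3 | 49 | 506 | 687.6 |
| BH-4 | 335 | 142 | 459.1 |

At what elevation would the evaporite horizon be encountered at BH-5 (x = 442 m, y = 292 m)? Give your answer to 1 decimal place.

Two edge vectors: BH-2→BH-3 = (-421, 770, 228.2), BH-2→BH-4 = (-135, 406, -0.3).
Normal n = (BH-2→BH-3) × (BH-2→BH-4) = (-92880.2, -30933.3, -66976).
So ∂z/∂x = −n_x/n_z = −1.38677 and ∂z/∂y = −n_y/n_z = −0.46186.
Intercept c from BH-2: 459.4 + 651.78 − 121.93 = 989.25.
At (442, 292): z = −613.0 − 134.9 + 989.25 = 241.4 m.

241.4 m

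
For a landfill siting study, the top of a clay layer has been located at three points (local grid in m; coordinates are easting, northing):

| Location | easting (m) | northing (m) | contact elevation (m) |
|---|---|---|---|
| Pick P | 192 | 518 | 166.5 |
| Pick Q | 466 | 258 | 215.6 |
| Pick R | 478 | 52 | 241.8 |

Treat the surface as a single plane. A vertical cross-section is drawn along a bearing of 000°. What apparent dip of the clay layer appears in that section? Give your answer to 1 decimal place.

Let the plane be z = a·easting + b·northing + c.
Pick Q−Pick P: 274a − 260b = 49.1;  Pick R−Pick P: 286a − 466b = 75.3.
Solving gives a = 0.06193, b = −0.12358.
Unit vector along 000° is (sin 0°, cos 0°) = (0.0000, 1.0000).
Slope in that direction = a·(0.0000) + b·(1.0000) = −0.12358.
Apparent dip = arctan|0.12358| = 7.0° (true dip is 7.9°, so apparent ≤ true as expected).

7.0°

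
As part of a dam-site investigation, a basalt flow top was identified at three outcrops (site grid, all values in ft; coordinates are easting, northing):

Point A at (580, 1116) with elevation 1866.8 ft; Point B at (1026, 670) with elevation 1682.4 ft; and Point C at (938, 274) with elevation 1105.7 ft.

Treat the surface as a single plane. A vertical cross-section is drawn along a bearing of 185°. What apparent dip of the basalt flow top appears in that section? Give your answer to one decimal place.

53.2°

Two edge vectors: Point A→Point B = (446, -446, -184.4), Point A→Point C = (358, -842, -761.1).
Normal n = (Point A→Point B) × (Point A→Point C) = (184185.8, 273435.4, -215864).
So ∂z/∂easting = −n_x/n_z = 0.85325 and ∂z/∂northing = −n_y/n_z = 1.26670.
Unit vector along 185° is (sin 185°, cos 185°) = (-0.0872, -0.9962).
Slope in that direction = a·(-0.0872) + b·(-0.9962) = −1.33625.
Apparent dip = arctan|1.33625| = 53.2° (true dip is 56.8°, so apparent ≤ true as expected).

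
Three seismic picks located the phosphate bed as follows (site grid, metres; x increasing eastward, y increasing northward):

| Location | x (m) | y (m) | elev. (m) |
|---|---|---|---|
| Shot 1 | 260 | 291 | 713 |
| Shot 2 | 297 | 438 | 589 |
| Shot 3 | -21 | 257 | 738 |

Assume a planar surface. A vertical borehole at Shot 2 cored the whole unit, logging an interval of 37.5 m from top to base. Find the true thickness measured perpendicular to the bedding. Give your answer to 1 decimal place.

Let the plane be z = a·x + b·y + c.
Shot 2−Shot 1: 37a + 147b = −124;  Shot 3−Shot 1: −281a − 34b = 25.
Solving gives a = 0.01351, b = −0.84694.
|∇z| = √(a²+b²) = 0.84705, so dip δ = arctan(0.84705) = 40.27°.
True thickness = vertical thickness × cos δ = 37.5 × cos 40.27° = 28.6 m.

28.6 m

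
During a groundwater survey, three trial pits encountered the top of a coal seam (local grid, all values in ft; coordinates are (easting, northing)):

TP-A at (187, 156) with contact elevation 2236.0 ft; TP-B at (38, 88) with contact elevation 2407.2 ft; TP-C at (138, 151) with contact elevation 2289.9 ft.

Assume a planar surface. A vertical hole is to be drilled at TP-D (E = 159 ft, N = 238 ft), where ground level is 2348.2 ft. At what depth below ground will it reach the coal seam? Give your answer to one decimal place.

Two edge vectors: TP-A→TP-B = (-149, -68, 171.2), TP-A→TP-C = (-49, -5, 53.9).
Normal n = (TP-A→TP-B) × (TP-A→TP-C) = (-2809.2, -357.7, -2587).
So ∂z/∂E = −n_x/n_z = −1.08589 and ∂z/∂N = −n_y/n_z = −0.13827.
Intercept c from TP-A: 2236 + 203.06 + 21.57 = 2460.63.
At (159, 238): z_contact = −172.66 − 32.91 + 2460.63 = 2255.07 ft.
Depth below ground = 2348.2 − 2255.07 = 93.1 ft.

93.1 ft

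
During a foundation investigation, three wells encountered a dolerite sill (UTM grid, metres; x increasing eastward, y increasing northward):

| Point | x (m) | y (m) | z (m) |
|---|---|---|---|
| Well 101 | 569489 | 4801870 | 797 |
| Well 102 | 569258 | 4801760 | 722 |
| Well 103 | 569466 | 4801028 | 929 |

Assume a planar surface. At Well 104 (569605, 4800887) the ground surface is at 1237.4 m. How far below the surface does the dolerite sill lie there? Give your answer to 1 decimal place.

228.5 m

Two edge vectors: Well 101→Well 102 = (-231, -110, -75), Well 101→Well 103 = (-23, -842, 132).
Normal n = (Well 101→Well 102) × (Well 101→Well 103) = (-77670, 32217, 191972).
So ∂z/∂x = −n_x/n_z = 0.404590253 and ∂z/∂y = −n_y/n_z = −0.167821349.
Intercept c from Well 101: 797 − 230409.70 + 805856.30 = 576243.60.
At (569605, 4800887): z_contact = 230456.63 − 805691.33 + 576243.60 = 1008.90 m.
Depth below ground = 1237.4 − 1008.90 = 228.5 m.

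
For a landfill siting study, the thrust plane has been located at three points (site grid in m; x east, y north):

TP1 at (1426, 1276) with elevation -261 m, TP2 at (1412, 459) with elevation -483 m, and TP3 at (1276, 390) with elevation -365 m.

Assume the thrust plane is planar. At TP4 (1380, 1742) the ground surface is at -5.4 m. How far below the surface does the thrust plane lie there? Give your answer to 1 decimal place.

Two edge vectors: TP1→TP2 = (-14, -817, -222), TP1→TP3 = (-150, -886, -104).
Normal n = (TP1→TP2) × (TP1→TP3) = (-111724, 31844, -110146).
So ∂z/∂x = −n_x/n_z = −1.014326 and ∂z/∂y = −n_y/n_z = 0.289107.
Intercept c from TP1: -261 + 1446.43 − 368.90 = 816.53.
At (1380, 1742): z_contact = −1399.77 + 503.62 + 816.53 = -79.62 m.
Depth below ground = -5.4 − (-79.62) = 74.2 m.

74.2 m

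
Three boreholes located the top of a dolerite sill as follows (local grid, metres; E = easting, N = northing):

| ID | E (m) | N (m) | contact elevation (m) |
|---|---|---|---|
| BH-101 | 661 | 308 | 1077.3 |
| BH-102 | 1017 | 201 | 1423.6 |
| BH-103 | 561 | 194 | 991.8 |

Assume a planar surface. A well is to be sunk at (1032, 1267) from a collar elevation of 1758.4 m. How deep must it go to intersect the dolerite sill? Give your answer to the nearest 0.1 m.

Two edge vectors: BH-101→BH-102 = (356, -107, 346.3), BH-101→BH-103 = (-100, -114, -85.5).
Normal n = (BH-101→BH-102) × (BH-101→BH-103) = (48626.7, -4192, -51284).
So ∂z/∂E = −n_x/n_z = 0.948185 and ∂z/∂N = −n_y/n_z = −0.081741.
Intercept c from BH-101: 1077.3 − 626.75 + 25.18 = 475.73.
At (1032, 1267): z_contact = 978.53 − 103.57 + 475.73 = 1350.69 m.
Depth below ground = 1758.4 − 1350.69 = 407.7 m.

407.7 m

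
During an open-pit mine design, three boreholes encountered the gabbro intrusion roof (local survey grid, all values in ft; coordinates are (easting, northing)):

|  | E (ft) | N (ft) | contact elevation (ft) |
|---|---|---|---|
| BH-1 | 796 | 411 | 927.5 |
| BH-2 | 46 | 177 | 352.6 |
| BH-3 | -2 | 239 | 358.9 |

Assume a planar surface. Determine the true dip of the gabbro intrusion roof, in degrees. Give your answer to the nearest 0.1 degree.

Let the plane be z = a·E + b·N + c.
BH-2−BH-1: −750a − 234b = −574.9;  BH-3−BH-1: −798a − 172b = −568.6.
Solving gives a = 0.59187, b = 0.55983.
Gradient magnitude |∇z| = √(a² + b²) = √(0.35031 + 0.31341) = 0.81469.
True dip = arctan(0.81469) = 39.2°, dipping toward SW (azimuth ≈ 227°).

39.2°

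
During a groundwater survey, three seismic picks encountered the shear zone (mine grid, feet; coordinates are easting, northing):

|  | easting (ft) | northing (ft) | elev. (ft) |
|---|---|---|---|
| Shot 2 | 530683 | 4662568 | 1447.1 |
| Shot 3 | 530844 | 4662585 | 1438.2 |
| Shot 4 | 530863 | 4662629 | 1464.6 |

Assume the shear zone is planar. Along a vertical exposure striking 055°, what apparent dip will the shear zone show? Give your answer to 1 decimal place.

15.3°

Let the plane be z = a·easting + b·northing + c.
Shot 3−Shot 2: 161a + 17b = −8.9;  Shot 4−Shot 2: 180a + 61b = 17.5.
Solving gives a = −0.12430, b = 0.65368.
Unit vector along 055° is (sin 55°, cos 55°) = (0.8192, 0.5736).
Slope in that direction = a·(0.8192) + b·(0.5736) = 0.27311.
Apparent dip = arctan|0.27311| = 15.3° (true dip is 33.6°, so apparent ≤ true as expected).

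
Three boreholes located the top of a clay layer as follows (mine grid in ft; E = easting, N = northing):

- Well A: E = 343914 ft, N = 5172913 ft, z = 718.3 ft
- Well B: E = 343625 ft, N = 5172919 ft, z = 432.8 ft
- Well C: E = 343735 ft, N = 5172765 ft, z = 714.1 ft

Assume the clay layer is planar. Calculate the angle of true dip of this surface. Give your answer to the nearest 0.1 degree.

56.2°

Let the plane be z = a·E + b·N + c.
Well B−Well A: −289a + 6b = −285.5;  Well C−Well A: −179a − 148b = −4.2.
Solving gives a = 0.96427, b = −1.13786.
Gradient magnitude |∇z| = √(a² + b²) = √(0.92981 + 1.29473) = 1.49149.
True dip = arctan(1.49149) = 56.2°, dipping toward NW (azimuth ≈ 320°).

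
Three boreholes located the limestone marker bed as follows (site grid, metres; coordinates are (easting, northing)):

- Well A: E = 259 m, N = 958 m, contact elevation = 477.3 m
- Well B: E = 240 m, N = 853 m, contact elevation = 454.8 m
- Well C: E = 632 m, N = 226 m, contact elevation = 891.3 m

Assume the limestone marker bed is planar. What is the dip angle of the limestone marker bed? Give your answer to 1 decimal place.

Let the plane be z = a·E + b·N + c.
Well B−Well A: −19a − 105b = −22.5;  Well C−Well A: 373a − 732b = 414.
Solving gives a = 1.12939, b = 0.00992.
Gradient magnitude |∇z| = √(a² + b²) = √(1.27552 + 0.00010) = 1.12943.
True dip = arctan(1.12943) = 48.5°, dipping toward W (azimuth ≈ 269°).

48.5°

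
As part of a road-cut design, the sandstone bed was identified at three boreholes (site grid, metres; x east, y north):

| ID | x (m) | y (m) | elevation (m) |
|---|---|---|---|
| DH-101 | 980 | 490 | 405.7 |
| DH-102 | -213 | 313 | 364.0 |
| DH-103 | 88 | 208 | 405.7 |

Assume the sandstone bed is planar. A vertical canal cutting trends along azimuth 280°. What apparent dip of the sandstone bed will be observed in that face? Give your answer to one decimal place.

5.8°

Two edge vectors: DH-101→DH-102 = (-1193, -177, -41.7), DH-101→DH-103 = (-892, -282, 0).
Normal n = (DH-101→DH-102) × (DH-101→DH-103) = (-11759.4, 37196.4, 178542).
So ∂z/∂x = −n_x/n_z = 0.06586 and ∂z/∂y = −n_y/n_z = −0.20833.
Unit vector along 280° is (sin 280°, cos 280°) = (-0.9848, 0.1736).
Slope in that direction = a·(-0.9848) + b·(0.1736) = −0.10104.
Apparent dip = arctan|0.10104| = 5.8° (true dip is 12.3°, so apparent ≤ true as expected).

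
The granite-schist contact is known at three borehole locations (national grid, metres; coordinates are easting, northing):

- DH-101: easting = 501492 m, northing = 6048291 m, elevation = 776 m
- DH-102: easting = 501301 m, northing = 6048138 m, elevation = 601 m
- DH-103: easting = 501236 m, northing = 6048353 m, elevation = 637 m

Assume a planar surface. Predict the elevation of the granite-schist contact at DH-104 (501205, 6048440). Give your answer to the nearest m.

649 m

Two edge vectors: DH-101→DH-102 = (-191, -153, -175), DH-101→DH-103 = (-256, 62, -139).
Normal n = (DH-101→DH-102) × (DH-101→DH-103) = (32117, 18251, -51010).
So ∂z/∂easting = −n_x/n_z = 0.62962164 and ∂z/∂northing = −n_y/n_z = 0.35779259.
Intercept c from DH-101: 776 − 315750.22 − 2164033.70 = −2479007.92.
At (501205, 6048440): z = 315569.5 + 2164087.0 − 2479007.92 = 648.6 m.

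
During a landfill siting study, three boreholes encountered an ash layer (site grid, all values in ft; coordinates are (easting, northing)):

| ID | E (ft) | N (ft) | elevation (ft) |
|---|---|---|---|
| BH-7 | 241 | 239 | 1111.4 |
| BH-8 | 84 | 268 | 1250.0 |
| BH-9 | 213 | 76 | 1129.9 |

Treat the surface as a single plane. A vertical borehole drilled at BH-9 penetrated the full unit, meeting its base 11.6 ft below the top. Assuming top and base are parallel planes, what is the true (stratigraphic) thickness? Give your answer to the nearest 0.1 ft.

Let the plane be z = a·E + b·N + c.
BH-8−BH-7: −157a + 29b = 138.6;  BH-9−BH-7: −28a − 163b = 18.5.
Solving gives a = −0.87597, b = 0.03698.
|∇z| = √(a²+b²) = 0.87675, so dip δ = arctan(0.87675) = 41.24°.
True thickness = vertical thickness × cos δ = 11.6 × cos 41.24° = 8.7 ft.

8.7 ft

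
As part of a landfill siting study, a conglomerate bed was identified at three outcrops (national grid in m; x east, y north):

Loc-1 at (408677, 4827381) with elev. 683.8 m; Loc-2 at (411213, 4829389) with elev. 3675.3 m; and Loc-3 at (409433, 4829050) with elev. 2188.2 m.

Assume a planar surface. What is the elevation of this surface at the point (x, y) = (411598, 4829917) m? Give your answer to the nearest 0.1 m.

4257.2 m

Two edge vectors: Loc-1→Loc-2 = (2536, 2008, 2991.5), Loc-1→Loc-3 = (756, 1669, 1504.4).
Normal n = (Loc-1→Loc-2) × (Loc-1→Loc-3) = (-1971978.3, -1553584.4, 2714536).
So ∂z/∂x = −n_x/n_z = 0.726451335 and ∂z/∂y = −n_y/n_z = 0.572320426.
Intercept c from Loc-1: 683.8 − 296883.95 − 2762808.75 = −3059008.90.
At (411598, 4829917): z = 299005.9 + 2764260.2 − 3059008.90 = 4257.2 m.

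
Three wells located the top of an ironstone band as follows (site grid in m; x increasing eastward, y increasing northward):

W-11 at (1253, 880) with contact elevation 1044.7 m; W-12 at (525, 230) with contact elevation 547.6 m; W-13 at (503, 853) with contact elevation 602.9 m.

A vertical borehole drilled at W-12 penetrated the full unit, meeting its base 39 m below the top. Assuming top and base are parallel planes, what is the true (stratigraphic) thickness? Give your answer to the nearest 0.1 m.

33.5 m

Two edge vectors: W-11→W-12 = (-728, -650, -497.1), W-11→W-13 = (-750, -27, -441.8).
Normal n = (W-11→W-12) × (W-11→W-13) = (273748.3, 51194.6, -467844).
So ∂z/∂x = −n_x/n_z = 0.58513 and ∂z/∂y = −n_y/n_z = 0.10943.
|∇z| = √(a²+b²) = 0.59527, so dip δ = arctan(0.59527) = 30.76°.
True thickness = vertical thickness × cos δ = 39 × cos 30.76° = 33.5 m.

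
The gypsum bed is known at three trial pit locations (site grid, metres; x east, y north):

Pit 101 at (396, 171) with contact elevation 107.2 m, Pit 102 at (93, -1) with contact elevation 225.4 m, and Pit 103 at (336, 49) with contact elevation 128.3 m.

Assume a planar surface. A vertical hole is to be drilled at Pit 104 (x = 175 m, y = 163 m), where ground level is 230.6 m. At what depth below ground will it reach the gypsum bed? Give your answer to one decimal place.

34.1 m

Let the plane be z = a·x + b·y + c.
Pit 102−Pit 101: −303a − 172b = 118.2;  Pit 103−Pit 101: −60a − 122b = 21.1.
Solving gives a = −0.40498, b = 0.02622.
Then c = 107.2 − a·396 − b·171 = 263.09.
At (175, 163): z_contact = −70.87 + 4.27 + 263.09 = 196.49 m.
Depth below ground = 230.6 − 196.49 = 34.1 m.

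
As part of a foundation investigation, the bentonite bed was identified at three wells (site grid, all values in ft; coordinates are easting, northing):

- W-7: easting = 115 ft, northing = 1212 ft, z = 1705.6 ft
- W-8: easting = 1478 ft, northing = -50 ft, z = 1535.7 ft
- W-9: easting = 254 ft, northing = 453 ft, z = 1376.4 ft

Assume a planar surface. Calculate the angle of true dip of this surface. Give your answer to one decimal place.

30.8°

Two edge vectors: W-7→W-8 = (1363, -1262, -169.9), W-7→W-9 = (139, -759, -329.2).
Normal n = (W-7→W-8) × (W-7→W-9) = (286496.3, 425083.5, -859099).
So ∂z/∂easting = −n_x/n_z = 0.33348 and ∂z/∂northing = −n_y/n_z = 0.49480.
Gradient magnitude |∇z| = √(a² + b²) = √(0.11121 + 0.24483) = 0.59669.
True dip = arctan(0.59669) = 30.8°, dipping toward SW (azimuth ≈ 214°).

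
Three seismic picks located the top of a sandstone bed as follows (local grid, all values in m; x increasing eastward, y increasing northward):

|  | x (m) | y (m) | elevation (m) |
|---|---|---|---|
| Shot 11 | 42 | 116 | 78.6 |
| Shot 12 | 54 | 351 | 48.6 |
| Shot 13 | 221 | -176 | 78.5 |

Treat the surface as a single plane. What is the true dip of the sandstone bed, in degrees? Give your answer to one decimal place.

12.7°

Two edge vectors: Shot 11→Shot 12 = (12, 235, -30), Shot 11→Shot 13 = (179, -292, -0.1).
Normal n = (Shot 11→Shot 12) × (Shot 11→Shot 13) = (-8783.5, -5368.8, -45569).
So ∂z/∂x = −n_x/n_z = −0.19275 and ∂z/∂y = −n_y/n_z = −0.11782.
Gradient magnitude |∇z| = √(a² + b²) = √(0.03715 + 0.01388) = 0.22591.
True dip = arctan(0.22591) = 12.7°, dipping toward ENE (azimuth ≈ 059°).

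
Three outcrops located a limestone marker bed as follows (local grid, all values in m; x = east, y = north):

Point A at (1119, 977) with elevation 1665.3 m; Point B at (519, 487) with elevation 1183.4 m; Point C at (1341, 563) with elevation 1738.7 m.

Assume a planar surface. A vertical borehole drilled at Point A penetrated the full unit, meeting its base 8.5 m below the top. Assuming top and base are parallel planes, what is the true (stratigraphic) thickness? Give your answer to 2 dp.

Let the plane be z = a·x + b·y + c.
Point B−Point A: −600a − 490b = −481.9;  Point C−Point A: 222a − 414b = 73.4.
Solving gives a = 0.65925, b = 0.17622.
|∇z| = √(a²+b²) = 0.68240, so dip δ = arctan(0.68240) = 34.31°.
True thickness = vertical thickness × cos δ = 8.5 × cos 34.31° = 7.02 m.

7.02 m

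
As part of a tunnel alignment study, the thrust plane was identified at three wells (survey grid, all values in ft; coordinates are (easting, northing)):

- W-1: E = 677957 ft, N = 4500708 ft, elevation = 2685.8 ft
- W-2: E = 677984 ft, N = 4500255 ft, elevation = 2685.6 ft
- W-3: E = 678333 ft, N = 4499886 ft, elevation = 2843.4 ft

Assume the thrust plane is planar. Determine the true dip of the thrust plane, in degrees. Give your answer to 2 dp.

Let the plane be z = a·E + b·N + c.
W-2−W-1: 27a − 453b = −0.2;  W-3−W-1: 376a − 822b = 157.6.
Solving gives a = 0.48306, b = 0.02923.
Gradient magnitude |∇z| = √(a² + b²) = √(0.23334 + 0.00085) = 0.48394.
True dip = arctan(0.48394) = 25.82°, dipping toward W (azimuth ≈ 267°).

25.82°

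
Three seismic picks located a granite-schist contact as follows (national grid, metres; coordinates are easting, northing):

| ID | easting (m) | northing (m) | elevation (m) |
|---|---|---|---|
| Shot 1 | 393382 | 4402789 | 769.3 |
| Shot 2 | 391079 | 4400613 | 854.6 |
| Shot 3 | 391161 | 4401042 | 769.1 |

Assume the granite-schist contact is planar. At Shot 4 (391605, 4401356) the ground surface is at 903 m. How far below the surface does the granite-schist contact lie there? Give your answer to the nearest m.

126 m

Let the plane be z = a·easting + b·northing + c.
Shot 2−Shot 1: −2303a − 2176b = 85.3;  Shot 3−Shot 1: −2221a − 1747b = −0.2.
Solving gives a = 0.18461290, b = −0.23458801.
Then c = 769.3 − a·393382 − b·4402789 = 960987.44.
At (391605, 4401356): z_contact = 72295.3 − 1032505.4 + 960987.44 = 777.4 m.
Depth below ground = 903 − 777.4 = 126 m.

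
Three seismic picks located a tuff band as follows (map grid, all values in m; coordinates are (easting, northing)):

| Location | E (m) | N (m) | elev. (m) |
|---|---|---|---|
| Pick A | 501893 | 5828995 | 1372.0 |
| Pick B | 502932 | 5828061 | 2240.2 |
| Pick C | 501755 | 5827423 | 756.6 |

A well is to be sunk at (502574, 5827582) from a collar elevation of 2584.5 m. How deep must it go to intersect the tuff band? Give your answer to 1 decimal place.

879.6 m

Two edge vectors: Pick A→Pick B = (1039, -934, 868.2), Pick A→Pick C = (-138, -1572, -615.4).
Normal n = (Pick A→Pick B) × (Pick A→Pick C) = (1939594, 519589, -1762200).
So ∂z/∂E = −n_x/n_z = 1.100666213 and ∂z/∂N = −n_y/n_z = 0.294852457.
Intercept c from Pick A: 1372 − 552416.67 − 1718693.50 = −2269738.17.
At (502574, 5827582): z_contact = 553166.22 + 1718276.87 − 2269738.17 = 1704.93 m.
Depth below ground = 2584.5 − 1704.93 = 879.6 m.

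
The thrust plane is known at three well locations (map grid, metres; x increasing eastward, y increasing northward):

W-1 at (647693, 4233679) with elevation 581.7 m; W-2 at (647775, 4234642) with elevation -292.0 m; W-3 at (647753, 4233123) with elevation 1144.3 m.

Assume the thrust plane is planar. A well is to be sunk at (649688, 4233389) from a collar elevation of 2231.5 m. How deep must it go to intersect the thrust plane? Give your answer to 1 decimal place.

Let the plane be z = a·x + b·y + c.
W-2−W-1: 82a + 963b = −873.7;  W-3−W-1: 60a − 556b = 562.6.
Solving gives a = 0.541796618, b = −0.953403243.
Then c = 581.7 − a·647693 − b·4233679 = 3686067.11.
At (649688, 4233389): z_contact = 351998.76 − 4036126.80 + 3686067.11 = 1939.07 m.
Depth below ground = 2231.5 − 1939.07 = 292.4 m.

292.4 m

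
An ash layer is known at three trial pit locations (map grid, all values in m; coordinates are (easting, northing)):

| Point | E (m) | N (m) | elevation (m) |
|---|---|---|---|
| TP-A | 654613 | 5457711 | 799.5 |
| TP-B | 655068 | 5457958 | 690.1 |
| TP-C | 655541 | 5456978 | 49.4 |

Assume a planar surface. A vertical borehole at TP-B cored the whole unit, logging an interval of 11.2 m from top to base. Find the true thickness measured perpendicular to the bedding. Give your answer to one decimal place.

9.5 m

Let the plane be z = a·E + b·N + c.
TP-B−TP-A: 455a + 247b = −109.4;  TP-C−TP-A: 928a − 733b = −750.1.
Solving gives a = −0.47174, b = 0.42609.
|∇z| = √(a²+b²) = 0.63568, so dip δ = arctan(0.63568) = 32.44°.
True thickness = vertical thickness × cos δ = 11.2 × cos 32.44° = 9.5 m.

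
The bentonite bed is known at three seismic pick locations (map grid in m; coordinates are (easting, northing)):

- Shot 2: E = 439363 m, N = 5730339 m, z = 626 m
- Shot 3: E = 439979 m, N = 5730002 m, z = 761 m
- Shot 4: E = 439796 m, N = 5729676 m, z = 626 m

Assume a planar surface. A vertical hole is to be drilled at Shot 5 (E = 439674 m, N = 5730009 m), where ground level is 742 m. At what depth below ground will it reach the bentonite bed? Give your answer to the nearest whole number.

83 m

Let the plane be z = a·E + b·N + c.
Shot 3−Shot 2: 616a − 337b = 135;  Shot 4−Shot 2: 433a − 663b = 0.
Solving gives a = 0.34098832, b = 0.22269674.
Then c = 626 − a·439363 − b·5730339 = −1425319.48.
At (439674, 5730009): z_contact = 149923.7 + 1276054.3 − 1425319.48 = 658.6 m.
Depth below ground = 742 − 658.6 = 83 m.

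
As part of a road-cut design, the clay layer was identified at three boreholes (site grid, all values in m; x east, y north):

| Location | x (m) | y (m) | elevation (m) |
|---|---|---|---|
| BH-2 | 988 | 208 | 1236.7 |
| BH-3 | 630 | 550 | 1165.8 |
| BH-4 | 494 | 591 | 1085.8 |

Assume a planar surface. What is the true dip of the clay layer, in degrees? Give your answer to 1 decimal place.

Two edge vectors: BH-2→BH-3 = (-358, 342, -70.9), BH-2→BH-4 = (-494, 383, -150.9).
Normal n = (BH-2→BH-3) × (BH-2→BH-4) = (-24453.1, -18997.6, 31834).
So ∂z/∂x = −n_x/n_z = 0.76814 and ∂z/∂y = −n_y/n_z = 0.59677.
Gradient magnitude |∇z| = √(a² + b²) = √(0.59005 + 0.35614) = 0.97272.
True dip = arctan(0.97272) = 44.2°, dipping toward SW (azimuth ≈ 232°).

44.2°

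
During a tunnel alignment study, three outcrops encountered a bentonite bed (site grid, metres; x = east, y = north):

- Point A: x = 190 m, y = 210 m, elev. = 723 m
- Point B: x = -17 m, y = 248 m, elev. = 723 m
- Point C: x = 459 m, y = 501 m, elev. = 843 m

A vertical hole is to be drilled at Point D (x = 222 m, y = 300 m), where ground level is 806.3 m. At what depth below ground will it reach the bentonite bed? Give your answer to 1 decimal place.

49.5 m

Two edge vectors: Point A→Point B = (-207, 38, 0), Point A→Point C = (269, 291, 120).
Normal n = (Point A→Point B) × (Point A→Point C) = (4560, 24840, -70459).
So ∂z/∂x = −n_x/n_z = 0.06472 and ∂z/∂y = −n_y/n_z = 0.35255.
Intercept c from Point A: 723 − 12.30 − 74.03 = 636.67.
At (222, 300): z_contact = 14.37 + 105.76 + 636.67 = 756.80 m.
Depth below ground = 806.3 − 756.80 = 49.5 m.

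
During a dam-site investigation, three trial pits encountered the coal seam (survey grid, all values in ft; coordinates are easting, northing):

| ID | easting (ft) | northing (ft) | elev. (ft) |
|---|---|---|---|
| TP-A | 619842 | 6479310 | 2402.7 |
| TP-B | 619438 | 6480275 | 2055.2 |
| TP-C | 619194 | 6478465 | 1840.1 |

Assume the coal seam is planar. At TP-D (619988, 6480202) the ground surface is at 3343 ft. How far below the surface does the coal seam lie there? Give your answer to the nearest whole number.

Let the plane be z = a·easting + b·northing + c.
TP-B−TP-A: −404a + 965b = −347.5;  TP-C−TP-A: −648a − 845b = −562.6.
Solving gives a = 0.86536309, b = 0.00218310.
Then c = 2402.7 − a·619842 − b·6479310 = −548130.65.
At (619988, 6480202): z_contact = 536514.7 + 14146.9 − 548130.65 = 2531.0 ft.
Depth below ground = 3343 − 2531.0 = 812 ft.

812 ft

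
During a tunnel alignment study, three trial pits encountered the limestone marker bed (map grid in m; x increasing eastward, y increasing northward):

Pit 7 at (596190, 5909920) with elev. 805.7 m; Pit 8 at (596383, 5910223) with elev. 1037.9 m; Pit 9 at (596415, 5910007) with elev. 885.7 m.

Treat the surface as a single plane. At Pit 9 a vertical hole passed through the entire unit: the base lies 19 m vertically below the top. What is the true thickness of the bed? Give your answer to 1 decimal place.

Let the plane be z = a·x + b·y + c.
Pit 8−Pit 7: 193a + 303b = 232.2;  Pit 9−Pit 7: 225a + 87b = 80.
Solving gives a = 0.07860, b = 0.71627.
|∇z| = √(a²+b²) = 0.72057, so dip δ = arctan(0.72057) = 35.78°.
True thickness = vertical thickness × cos δ = 19 × cos 35.78° = 15.4 m.

15.4 m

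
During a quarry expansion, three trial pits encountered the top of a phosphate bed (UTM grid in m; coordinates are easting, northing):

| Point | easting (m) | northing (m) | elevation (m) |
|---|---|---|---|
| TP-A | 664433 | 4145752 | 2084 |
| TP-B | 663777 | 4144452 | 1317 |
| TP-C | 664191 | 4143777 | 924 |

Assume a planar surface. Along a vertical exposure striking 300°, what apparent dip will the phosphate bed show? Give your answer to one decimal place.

Two edge vectors: TP-A→TP-B = (-656, -1300, -767), TP-A→TP-C = (-242, -1975, -1160).
Normal n = (TP-A→TP-B) × (TP-A→TP-C) = (-6825, -575346, 981000).
So ∂z/∂easting = −n_x/n_z = 0.00696 and ∂z/∂northing = −n_y/n_z = 0.58649.
Unit vector along 300° is (sin 300°, cos 300°) = (-0.8660, 0.5000).
Slope in that direction = a·(-0.8660) + b·(0.5000) = 0.28722.
Apparent dip = arctan|0.28722| = 16.0° (true dip is 30.4°, so apparent ≤ true as expected).

16.0°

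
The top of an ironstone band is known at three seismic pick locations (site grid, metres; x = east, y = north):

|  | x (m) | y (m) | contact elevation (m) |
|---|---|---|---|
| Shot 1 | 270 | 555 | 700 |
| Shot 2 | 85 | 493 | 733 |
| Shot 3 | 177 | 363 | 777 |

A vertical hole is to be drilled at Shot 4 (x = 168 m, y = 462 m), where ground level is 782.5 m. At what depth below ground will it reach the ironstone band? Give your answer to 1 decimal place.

Two edge vectors: Shot 1→Shot 2 = (-185, -62, 33), Shot 1→Shot 3 = (-93, -192, 77).
Normal n = (Shot 1→Shot 2) × (Shot 1→Shot 3) = (1562, 11176, 29754).
So ∂z/∂x = −n_x/n_z = −0.05250 and ∂z/∂y = −n_y/n_z = −0.37561.
Intercept c from Shot 1: 700 + 14.17 + 208.47 = 922.64.
At (168, 462): z_contact = −8.82 − 173.53 + 922.64 = 740.29 m.
Depth below ground = 782.5 − 740.29 = 42.2 m.

42.2 m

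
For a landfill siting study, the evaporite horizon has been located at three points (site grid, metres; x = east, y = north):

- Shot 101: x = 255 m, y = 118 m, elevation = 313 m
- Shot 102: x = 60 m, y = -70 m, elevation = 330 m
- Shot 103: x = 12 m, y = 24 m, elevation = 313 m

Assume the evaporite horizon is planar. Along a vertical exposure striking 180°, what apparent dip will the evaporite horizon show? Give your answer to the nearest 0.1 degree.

Let the plane be z = a·x + b·y + c.
Shot 102−Shot 101: −195a − 188b = 17;  Shot 103−Shot 101: −243a − 94b = 0.
Solving gives a = 0.05842, b = −0.15102.
Unit vector along 180° is (sin 180°, cos 180°) = (0.0000, -1.0000).
Slope in that direction = a·(0.0000) + b·(-1.0000) = 0.15102.
Apparent dip = arctan|0.15102| = 8.6° (true dip is 9.2°, so apparent ≤ true as expected).

8.6°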